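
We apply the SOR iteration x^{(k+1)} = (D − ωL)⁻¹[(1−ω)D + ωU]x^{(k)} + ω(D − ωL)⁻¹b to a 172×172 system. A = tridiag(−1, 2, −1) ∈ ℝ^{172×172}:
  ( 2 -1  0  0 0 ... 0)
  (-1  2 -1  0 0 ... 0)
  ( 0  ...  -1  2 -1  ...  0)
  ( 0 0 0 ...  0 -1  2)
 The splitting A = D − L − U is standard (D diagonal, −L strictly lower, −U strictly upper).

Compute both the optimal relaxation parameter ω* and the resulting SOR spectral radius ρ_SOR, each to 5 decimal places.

ω* = 1.96433, ρ_SOR = 0.96433

ρ_J = max_k |cos(kπ/173)| = cos(π/173) = 0.99984
√(1 − cos²(π/173)) = sin(π/173) ≈ 0.018158.
Then 2/(1+√(1−ρ_J²)) = 2/(1+0.018158); ω* = 2/1.018158 = 1.96433.
At ω = 1.96433 every |λ(B_ω)| = ω−1, so ρ_SOR = 0.96433.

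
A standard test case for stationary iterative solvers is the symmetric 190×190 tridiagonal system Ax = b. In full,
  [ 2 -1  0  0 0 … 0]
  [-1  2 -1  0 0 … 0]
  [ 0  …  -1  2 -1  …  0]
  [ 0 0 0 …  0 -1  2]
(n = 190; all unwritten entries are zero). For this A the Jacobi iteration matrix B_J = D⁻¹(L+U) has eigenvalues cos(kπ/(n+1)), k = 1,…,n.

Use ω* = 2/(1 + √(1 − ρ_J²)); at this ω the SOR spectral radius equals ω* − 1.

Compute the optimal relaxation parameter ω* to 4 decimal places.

½·tridiag(1,0,1) at n=190: λ_k = cos(kπ/191); max |λ| at k=1 ⇒ ρ_J = cos(π/191) ≈ 0.9999.
root = sin(π/191) = 0.01645  (since 1−cos² = sin²).
ω* = 2/(1 + 0.01645) = 2/1.01645 = 1.9676.
ρ_SOR = ω* − 1 ≈ 0.9676.

ω* = 1.9676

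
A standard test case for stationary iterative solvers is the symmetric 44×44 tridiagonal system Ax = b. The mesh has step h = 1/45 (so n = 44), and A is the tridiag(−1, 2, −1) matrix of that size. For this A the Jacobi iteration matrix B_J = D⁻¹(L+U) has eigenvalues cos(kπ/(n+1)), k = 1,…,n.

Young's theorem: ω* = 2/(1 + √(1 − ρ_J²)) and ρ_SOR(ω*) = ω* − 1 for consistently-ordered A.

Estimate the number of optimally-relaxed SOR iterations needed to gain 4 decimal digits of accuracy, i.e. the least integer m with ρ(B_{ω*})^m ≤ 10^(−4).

n=44: λ(B_J) = 1 − λ(A)/2 = cos(kπ/45); k=1 gives ρ_J = 0.9975641.
1 − cos²(π/45) = sin²(π/45) ⇒ √(1−ρ_J²) = sin(π/45) = 0.0697565.
[ω*] 2 ÷ (1 + 0.0697565) = 2 ÷ 1.0697565 = 1.8695843.
ρ_SOR = ω* − 1 = 1.8695843 − 1 = 0.8695843.
(0.8695843)^m ≤ 10^{−4}  ⇒  m·ln(0.8695843) ≤ −4·ln10  ⇒  m ≥ 65.911  ⇒  m = 66

m = 66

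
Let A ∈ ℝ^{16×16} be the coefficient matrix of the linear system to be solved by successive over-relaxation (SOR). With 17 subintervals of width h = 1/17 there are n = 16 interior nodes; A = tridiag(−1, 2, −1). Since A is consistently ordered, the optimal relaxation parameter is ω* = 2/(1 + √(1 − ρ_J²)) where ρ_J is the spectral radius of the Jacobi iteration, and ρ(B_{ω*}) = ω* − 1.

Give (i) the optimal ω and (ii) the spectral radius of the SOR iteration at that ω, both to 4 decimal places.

ω* = 1.6895, ρ_SOR = 0.6895

ρ_J = max_k |cos(kπ/17)| = cos(π/17) = 0.9830
√(1 − cos²(π/17)) = sin(π/17) ≈ 0.18375.
So ω* = 2/1.18375 = 1.6895 (Young).
ρ_SOR = ω* − 1 ≈ 0.6895.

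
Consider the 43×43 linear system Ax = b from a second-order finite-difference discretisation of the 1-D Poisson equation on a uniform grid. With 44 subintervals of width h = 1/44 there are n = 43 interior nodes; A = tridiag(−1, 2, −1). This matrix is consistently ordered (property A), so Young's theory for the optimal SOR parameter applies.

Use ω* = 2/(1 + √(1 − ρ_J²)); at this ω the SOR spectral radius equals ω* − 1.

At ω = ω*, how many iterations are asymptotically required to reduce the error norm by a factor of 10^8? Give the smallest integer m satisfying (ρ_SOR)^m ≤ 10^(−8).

m = 129

With n=43, ρ(Jacobi) = cos(π/44) = 0.9974521.
√(1−ρ_J²) = |sin(π/44)| = 0.0713392
Then 2/(1+√(1−ρ_J²)) = 2/(1+0.0713392); ω* = 2/1.0713392 = 1.8668224.
ρ_SOR = ω* − 1 = 1.8668224 − 1 = 0.8668224.
For 8 digits: m = 8·ln10 / (−ln 0.8668224) = 18.4207/0.142921 = 128.887; round up → m = 129.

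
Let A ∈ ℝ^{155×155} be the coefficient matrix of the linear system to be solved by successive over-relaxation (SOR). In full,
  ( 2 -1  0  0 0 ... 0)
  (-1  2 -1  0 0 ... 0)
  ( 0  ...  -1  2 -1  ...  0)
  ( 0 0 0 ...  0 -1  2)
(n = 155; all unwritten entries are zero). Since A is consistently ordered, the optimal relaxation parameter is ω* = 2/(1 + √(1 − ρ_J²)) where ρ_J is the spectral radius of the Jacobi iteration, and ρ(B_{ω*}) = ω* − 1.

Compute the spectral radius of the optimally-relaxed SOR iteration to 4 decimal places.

B_J for the 155×155 system has eigenvalues cos(kπ/156); ρ_J = cos(π/156) = 0.9998.
√(1−ρ_J²) = |sin(π/156)| = 0.02014
Young: ω* = 2/(1+√(1−ρ_J²)) = 2/(1+0.02014) = 2/1.02014 = 1.9605.
Hence ρ(B_{ω*}) = 1.9605 − 1 = 0.9605.

ρ_SOR = 0.9605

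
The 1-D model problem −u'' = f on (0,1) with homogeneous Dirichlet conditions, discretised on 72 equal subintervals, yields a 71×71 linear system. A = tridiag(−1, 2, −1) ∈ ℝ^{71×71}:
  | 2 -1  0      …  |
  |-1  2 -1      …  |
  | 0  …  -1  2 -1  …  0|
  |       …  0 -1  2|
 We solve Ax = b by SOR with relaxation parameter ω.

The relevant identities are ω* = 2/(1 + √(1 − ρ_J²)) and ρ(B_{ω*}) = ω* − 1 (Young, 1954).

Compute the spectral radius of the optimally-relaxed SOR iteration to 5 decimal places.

½·tridiag(1,0,1) at n=71: λ_k = cos(kπ/72); max |λ| at k=1 ⇒ ρ_J = cos(π/72) ≈ 0.99905.
√(1 − cos²(π/72)) = sin(π/72) ≈ 0.043619.
ω* = 2/(1+0.043619) = 1.91641
and ρ(B_{ω*}) = 1.91641 − 1 = 0.91641.

ρ_SOR = 0.91641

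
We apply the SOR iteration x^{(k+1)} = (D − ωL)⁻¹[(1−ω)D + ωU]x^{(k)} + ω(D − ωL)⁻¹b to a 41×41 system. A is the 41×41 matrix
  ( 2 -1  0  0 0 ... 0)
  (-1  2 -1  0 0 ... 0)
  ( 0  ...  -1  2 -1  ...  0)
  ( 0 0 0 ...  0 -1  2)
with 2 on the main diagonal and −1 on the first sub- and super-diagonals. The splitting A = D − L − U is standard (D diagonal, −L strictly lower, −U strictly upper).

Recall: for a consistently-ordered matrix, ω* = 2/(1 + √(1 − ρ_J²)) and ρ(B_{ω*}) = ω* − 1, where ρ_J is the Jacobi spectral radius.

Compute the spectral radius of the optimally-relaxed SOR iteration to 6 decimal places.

ρ_SOR = 0.860932

½·tridiag(1,0,1) at n=41: λ_k = cos(kπ/42); max |λ| at k=1 ⇒ ρ_J = cos(π/42) ≈ 0.997204.
√(1−ρ_J²) = |sin(π/42)| = 0.0747301
Then 2/(1+√(1−ρ_J²)) = 2/(1+0.0747301); ω* = 2/1.0747301 = 1.860932.
[ρ_SOR] ω* − 1 = 0.860932.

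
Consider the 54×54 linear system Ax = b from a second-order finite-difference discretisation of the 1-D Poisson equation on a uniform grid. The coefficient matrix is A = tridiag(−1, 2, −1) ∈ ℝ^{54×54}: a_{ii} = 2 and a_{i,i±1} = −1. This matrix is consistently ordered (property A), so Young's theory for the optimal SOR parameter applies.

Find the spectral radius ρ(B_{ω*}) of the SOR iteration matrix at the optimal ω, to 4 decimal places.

ρ_SOR = 0.8920

½·tridiag(1,0,1) at n=54: λ_k = cos(kπ/55); max |λ| at k=1 ⇒ ρ_J = cos(π/55) ≈ 0.9984.
√(1−ρ_J²) simplifies to sin(π/55) = 0.05709.
ω* = 2 / (1 + 0.05709) = 2 / 1.05709 ≈ 1.8920.
ρ(B_{ω*}) = ω*−1 = 0.8920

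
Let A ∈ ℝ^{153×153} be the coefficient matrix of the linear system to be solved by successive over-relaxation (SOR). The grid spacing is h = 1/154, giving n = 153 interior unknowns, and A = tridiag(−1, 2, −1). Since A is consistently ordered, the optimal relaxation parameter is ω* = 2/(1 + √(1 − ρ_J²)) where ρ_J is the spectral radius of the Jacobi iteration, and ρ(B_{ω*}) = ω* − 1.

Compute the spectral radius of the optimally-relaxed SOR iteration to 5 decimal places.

[ρ_J] n=153: ρ(B_J) = cos(π/(n+1)) = cos(π/154) = 0.99979.
√(1−ρ_J²) simplifies to sin(π/154) = 0.020399.
[ω*] 2 ÷ (1 + 0.020399) = 2 ÷ 1.020399 = 1.96002.
ρ(B_{ω*}) = ω*−1 = 0.96002

ρ_SOR = 0.96002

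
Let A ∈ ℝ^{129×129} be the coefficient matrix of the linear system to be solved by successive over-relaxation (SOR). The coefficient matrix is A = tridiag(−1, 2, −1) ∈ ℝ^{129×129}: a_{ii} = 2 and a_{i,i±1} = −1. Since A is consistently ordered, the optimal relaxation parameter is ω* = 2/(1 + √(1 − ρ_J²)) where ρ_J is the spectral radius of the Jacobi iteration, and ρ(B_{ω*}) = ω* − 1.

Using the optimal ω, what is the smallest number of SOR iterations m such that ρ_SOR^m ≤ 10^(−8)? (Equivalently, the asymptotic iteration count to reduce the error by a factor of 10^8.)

With n=129, ρ(Jacobi) = cos(π/130) = 0.9997080.
√(1−ρ_J²) simplifies to sin(π/130) = 0.0241637.
ω* = 2/(1+0.0241637) = 1.9528128
ρ_SOR = ω* − 1 = 1.9528128 − 1 = 0.9528128.
For 8 digits: m = 8·ln10 / (−ln 0.9528128) = 18.4207/0.0483368 = 381.091; round up → m = 382.

m = 382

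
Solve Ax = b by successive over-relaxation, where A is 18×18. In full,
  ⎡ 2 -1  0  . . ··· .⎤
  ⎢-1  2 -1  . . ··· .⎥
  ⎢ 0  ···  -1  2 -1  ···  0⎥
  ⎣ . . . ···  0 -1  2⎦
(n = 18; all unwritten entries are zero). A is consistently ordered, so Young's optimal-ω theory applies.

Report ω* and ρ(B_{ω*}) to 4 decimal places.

ω* = 1.7173, ρ_SOR = 0.7173

½·tridiag(1,0,1) at n=18: λ_k = cos(kπ/19); max |λ| at k=1 ⇒ ρ_J = cos(π/19) ≈ 0.9864.
√(1 − cos²(π/19)) = sin(π/19) ≈ 0.16459.
So ω* = 2/1.16459 = 1.7173 (Young).
[ρ_SOR] ω* − 1 = 0.7173.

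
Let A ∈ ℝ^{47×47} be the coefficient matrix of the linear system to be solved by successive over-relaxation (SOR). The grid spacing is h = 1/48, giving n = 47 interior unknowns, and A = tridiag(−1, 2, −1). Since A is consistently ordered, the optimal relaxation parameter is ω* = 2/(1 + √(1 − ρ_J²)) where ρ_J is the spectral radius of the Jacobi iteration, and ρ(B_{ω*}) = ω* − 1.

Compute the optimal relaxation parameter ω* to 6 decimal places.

ω* = 1.877224

spectrum of D⁻¹(L+U) = {cos(kπ/48) : 1≤k≤47}; ρ_J = cos(π/48) = 0.997859.
√(1 − cos²(π/48)) = sin(π/48) ≈ 0.0654031.
Young: ω* = 2/(1+√(1−ρ_J²)) = 2/(1+0.0654031) = 2/1.0654031 = 1.877224.
ρ(B_{ω*}) = ω*−1 = 0.877224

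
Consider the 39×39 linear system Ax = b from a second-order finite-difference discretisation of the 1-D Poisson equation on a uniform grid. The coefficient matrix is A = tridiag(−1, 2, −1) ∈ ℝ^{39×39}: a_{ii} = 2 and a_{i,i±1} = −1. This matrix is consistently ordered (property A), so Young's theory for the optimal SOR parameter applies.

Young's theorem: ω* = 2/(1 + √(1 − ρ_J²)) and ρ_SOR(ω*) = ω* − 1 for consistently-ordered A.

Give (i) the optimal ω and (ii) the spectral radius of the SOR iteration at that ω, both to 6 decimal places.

spectrum of D⁻¹(L+U) = {cos(kπ/40) : 1≤k≤39}; ρ_J = cos(π/40) = 0.996917.
√(1−ρ_J²) simplifies to sin(π/40) = 0.0784591.
ω* = 2/(1 + 0.0784591) = 2/1.0784591 = 1.854498.
Hence ρ(B_{ω*}) = 1.854498 − 1 = 0.854498.

ω* = 1.854498, ρ_SOR = 0.854498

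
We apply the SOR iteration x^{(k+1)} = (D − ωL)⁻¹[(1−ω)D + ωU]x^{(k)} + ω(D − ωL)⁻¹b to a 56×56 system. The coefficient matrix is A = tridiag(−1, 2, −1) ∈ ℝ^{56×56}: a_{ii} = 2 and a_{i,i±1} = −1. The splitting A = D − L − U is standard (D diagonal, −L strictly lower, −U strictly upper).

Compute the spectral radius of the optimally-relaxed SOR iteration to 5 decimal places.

ρ_SOR = 0.89558

[ρ_J] n=56: ρ(B_J) = cos(π/(n+1)) = cos(π/57) = 0.99848.
1 − cos²(π/57) = sin²(π/57) ⇒ √(1−ρ_J²) = sin(π/57) = 0.055088.
Then 2/(1+√(1−ρ_J²)) = 2/(1+0.055088); ω* = 2/1.055088 = 1.89558.
ρ(B_{ω*}) = ω*−1 = 0.89558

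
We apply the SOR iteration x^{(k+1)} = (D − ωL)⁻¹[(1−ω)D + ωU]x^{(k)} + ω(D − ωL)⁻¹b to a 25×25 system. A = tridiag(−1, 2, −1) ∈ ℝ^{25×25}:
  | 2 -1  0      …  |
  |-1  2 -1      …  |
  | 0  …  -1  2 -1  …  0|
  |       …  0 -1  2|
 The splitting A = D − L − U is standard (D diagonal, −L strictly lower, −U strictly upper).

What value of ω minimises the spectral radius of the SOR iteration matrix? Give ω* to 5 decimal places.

ω* = 1.78486

n=25: λ(B_J) = 1 − λ(A)/2 = cos(kπ/26); k=1 gives ρ_J = 0.99271.
1 − cos²(π/26) = sin²(π/26) ⇒ √(1−ρ_J²) = sin(π/26) = 0.120537.
Young: ω* = 2/(1+√(1−ρ_J²)) = 2/(1+0.120537) = 2/1.120537 = 1.78486.
At ω = 1.78486 every |λ(B_ω)| = ω−1, so ρ_SOR = 0.78486.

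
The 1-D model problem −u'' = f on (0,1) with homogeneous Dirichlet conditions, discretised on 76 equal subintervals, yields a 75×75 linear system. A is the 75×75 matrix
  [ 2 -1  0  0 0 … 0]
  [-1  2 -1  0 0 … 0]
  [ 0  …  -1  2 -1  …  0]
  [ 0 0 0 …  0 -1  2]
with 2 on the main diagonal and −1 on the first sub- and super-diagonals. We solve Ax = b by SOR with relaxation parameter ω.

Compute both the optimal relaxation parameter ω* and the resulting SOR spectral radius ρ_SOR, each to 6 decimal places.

ω* = 1.920630, ρ_SOR = 0.920630

½·tridiag(1,0,1) at n=75: λ_k = cos(kπ/76); max |λ| at k=1 ⇒ ρ_J = cos(π/76) ≈ 0.999146.
√(1−ρ_J²) = |sin(π/76)| = 0.0413250
ω* = 2/(1+0.0413250) = 1.920630
Hence ρ(B_{ω*}) = 1.920630 − 1 = 0.920630.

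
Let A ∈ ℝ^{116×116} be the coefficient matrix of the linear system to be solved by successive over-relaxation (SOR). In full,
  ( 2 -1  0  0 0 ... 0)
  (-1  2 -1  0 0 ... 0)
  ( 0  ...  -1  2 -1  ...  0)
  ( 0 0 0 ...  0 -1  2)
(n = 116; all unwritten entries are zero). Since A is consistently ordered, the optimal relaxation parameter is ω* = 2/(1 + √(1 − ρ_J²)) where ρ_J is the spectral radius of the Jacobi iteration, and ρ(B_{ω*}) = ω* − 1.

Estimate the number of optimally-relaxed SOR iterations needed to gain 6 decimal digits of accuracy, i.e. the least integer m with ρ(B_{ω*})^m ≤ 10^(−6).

n=116: λ(B_J) = 1 − λ(A)/2 = cos(kπ/117); k=1 gives ρ_J = 0.9996395.
√(1 − cos²(π/117)) = sin(π/117) ≈ 0.0268480.
Then 2/(1+√(1−ρ_J²)) = 2/(1+0.0268480); ω* = 2/1.0268480 = 1.9477079.
ρ(B_{ω*}) = ω*−1 = 0.9477079
For 6 digits: m = 6·ln10 / (−ln 0.9477079) = 13.8155/0.0537089 = 257.229; round up → m = 258.

m = 258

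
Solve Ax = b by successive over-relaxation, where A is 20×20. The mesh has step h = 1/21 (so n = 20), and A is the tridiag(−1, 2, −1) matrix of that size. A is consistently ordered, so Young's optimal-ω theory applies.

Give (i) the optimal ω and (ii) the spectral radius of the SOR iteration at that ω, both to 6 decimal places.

½·tridiag(1,0,1) at n=20: λ_k = cos(kπ/21); max |λ| at k=1 ⇒ ρ_J = cos(π/21) ≈ 0.988831.
√(1−ρ_J²) simplifies to sin(π/21) = 0.1490423.
Then 2/(1+√(1−ρ_J²)) = 2/(1+0.1490423); ω* = 2/1.1490423 = 1.740580.
ρ_SOR = ω* − 1 = 1.740580 − 1 = 0.740580.

ω* = 1.740580, ρ_SOR = 0.740580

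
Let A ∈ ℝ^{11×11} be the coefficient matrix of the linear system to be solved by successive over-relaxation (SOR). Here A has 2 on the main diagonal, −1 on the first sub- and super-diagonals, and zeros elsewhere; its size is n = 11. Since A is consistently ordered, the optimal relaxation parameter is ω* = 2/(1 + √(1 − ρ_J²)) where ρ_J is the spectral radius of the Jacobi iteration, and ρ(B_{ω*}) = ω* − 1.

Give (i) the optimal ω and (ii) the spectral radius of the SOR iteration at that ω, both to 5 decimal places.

ω* = 1.58879, ρ_SOR = 0.58879

n=11: λ(B_J) = 1 − λ(A)/2 = cos(kπ/12); k=1 gives ρ_J = 0.96593.
1 − cos²(π/12) = sin²(π/12) ⇒ √(1−ρ_J²) = sin(π/12) = 0.258819.
ω* = 2 / (1 + 0.258819) = 2 / 1.258819 ≈ 1.58879.
and ρ(B_{ω*}) = 1.58879 − 1 = 0.58879.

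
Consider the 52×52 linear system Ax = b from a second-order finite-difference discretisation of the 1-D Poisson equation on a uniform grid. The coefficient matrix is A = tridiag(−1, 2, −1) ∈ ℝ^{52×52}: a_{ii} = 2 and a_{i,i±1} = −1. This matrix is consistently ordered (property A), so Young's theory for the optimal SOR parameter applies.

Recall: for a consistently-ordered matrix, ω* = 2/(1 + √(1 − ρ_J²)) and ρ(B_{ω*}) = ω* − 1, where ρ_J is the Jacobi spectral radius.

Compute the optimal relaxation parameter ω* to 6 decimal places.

spectrum of D⁻¹(L+U) = {cos(kπ/53) : 1≤k≤52}; ρ_J = cos(π/53) = 0.998244.
√(1 − cos²(π/53)) = sin(π/53) ≈ 0.0592406.
ω* = 2 / (1 + 0.0592406) = 2 / 1.0592406 ≈ 1.888145.
ρ_SOR = ω* − 1 ≈ 0.888145.

ω* = 1.888145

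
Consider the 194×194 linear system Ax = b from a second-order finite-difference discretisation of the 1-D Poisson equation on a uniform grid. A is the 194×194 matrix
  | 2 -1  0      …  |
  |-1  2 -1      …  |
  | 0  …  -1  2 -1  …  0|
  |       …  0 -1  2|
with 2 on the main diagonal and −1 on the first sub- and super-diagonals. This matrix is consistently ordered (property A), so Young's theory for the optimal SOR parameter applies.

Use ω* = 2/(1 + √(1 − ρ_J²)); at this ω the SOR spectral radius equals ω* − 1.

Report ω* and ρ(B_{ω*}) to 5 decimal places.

ω* = 1.96829, ρ_SOR = 0.96829

½·tridiag(1,0,1) at n=194: λ_k = cos(kπ/195); max |λ| at k=1 ⇒ ρ_J = cos(π/195) ≈ 0.99987.
√(1 − cos²(π/195)) = sin(π/195) ≈ 0.016110.
Then 2/(1+√(1−ρ_J²)) = 2/(1+0.016110); ω* = 2/1.016110 = 1.96829.
and ρ(B_{ω*}) = 1.96829 − 1 = 0.96829.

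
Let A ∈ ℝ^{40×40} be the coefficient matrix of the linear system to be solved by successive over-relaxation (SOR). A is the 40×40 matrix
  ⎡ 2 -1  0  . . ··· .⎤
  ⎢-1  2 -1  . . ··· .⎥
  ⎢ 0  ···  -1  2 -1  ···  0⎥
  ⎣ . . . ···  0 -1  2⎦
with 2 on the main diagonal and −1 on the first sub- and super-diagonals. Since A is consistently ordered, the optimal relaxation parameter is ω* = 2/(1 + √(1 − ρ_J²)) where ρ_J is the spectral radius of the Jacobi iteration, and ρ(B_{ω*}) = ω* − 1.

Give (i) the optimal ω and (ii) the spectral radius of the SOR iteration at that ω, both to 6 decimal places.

ρ_J = max_k |cos(kπ/41)| = cos(π/41) = 0.997066
√(1−ρ_J²) simplifies to sin(π/41) = 0.0765493.
So ω* = 2/1.0765493 = 1.857788 (Young).
At ω = 1.857788 every |λ(B_ω)| = ω−1, so ρ_SOR = 0.857788.

ω* = 1.857788, ρ_SOR = 0.857788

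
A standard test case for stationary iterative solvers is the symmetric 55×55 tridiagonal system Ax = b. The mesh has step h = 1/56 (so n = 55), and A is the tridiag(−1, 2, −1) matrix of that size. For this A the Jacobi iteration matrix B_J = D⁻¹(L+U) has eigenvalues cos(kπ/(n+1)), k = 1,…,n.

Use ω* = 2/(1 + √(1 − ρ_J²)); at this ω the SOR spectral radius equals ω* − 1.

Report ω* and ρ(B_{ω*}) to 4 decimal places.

½·tridiag(1,0,1) at n=55: λ_k = cos(kπ/56); max |λ| at k=1 ⇒ ρ_J = cos(π/56) ≈ 0.9984.
root = sin(π/56) = 0.05607  (since 1−cos² = sin²).
[ω*] 2 ÷ (1 + 0.05607) = 2 ÷ 1.05607 = 1.8938.
ρ_SOR = ω* − 1 ≈ 0.8938.

ω* = 1.8938, ρ_SOR = 0.8938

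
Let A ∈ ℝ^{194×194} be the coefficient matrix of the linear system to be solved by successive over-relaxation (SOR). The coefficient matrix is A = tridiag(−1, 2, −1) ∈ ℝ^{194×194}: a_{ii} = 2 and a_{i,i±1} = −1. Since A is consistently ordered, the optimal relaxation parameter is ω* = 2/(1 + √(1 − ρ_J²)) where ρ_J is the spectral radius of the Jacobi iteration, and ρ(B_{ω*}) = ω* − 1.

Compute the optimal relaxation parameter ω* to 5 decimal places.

B_J for the 194×194 system has eigenvalues cos(kπ/195); ρ_J = cos(π/195) = 0.99987.
1 − cos²(π/195) = sin²(π/195) ⇒ √(1−ρ_J²) = sin(π/195) = 0.016110.
Then 2/(1+√(1−ρ_J²)) = 2/(1+0.016110); ω* = 2/1.016110 = 1.96829.
and ρ(B_{ω*}) = 1.96829 − 1 = 0.96829.

ω* = 1.96829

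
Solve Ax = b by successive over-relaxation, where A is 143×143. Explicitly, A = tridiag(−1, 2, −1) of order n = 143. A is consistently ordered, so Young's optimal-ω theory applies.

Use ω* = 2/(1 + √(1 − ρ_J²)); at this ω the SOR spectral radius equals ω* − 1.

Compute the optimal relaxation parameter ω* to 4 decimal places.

spectrum of D⁻¹(L+U) = {cos(kπ/144) : 1≤k≤143}; ρ_J = cos(π/144) = 0.9998.
√(1 − cos²(π/144)) = sin(π/144) ≈ 0.02181.
Young: ω* = 2/(1+√(1−ρ_J²)) = 2/(1+0.02181) = 2/1.02181 = 1.9573.
ρ_SOR = ω* − 1 = 1.9573 − 1 = 0.9573.

ω* = 1.9573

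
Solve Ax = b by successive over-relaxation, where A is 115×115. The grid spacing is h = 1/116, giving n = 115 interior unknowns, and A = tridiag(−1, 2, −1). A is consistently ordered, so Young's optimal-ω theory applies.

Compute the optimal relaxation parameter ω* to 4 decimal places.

ω* = 1.9473

B_J for the 115×115 system has eigenvalues cos(kπ/116); ρ_J = cos(π/116) = 0.9996.
√(1 − cos²(π/116)) = sin(π/116) ≈ 0.02708.
[ω*] 2 ÷ (1 + 0.02708) = 2 ÷ 1.02708 = 1.9473.
ρ_SOR = ω* − 1 ≈ 0.9473.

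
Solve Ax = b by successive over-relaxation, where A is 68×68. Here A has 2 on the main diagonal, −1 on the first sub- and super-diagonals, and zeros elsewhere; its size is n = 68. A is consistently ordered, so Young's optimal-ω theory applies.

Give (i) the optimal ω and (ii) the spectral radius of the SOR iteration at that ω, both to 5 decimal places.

ω* = 1.91293, ρ_SOR = 0.91293

½·tridiag(1,0,1) at n=68: λ_k = cos(kπ/69); max |λ| at k=1 ⇒ ρ_J = cos(π/69) ≈ 0.99896.
√(1−ρ_J²) = |sin(π/69)| = 0.045515
So ω* = 2/1.045515 = 1.91293 (Young).
Hence ρ(B_{ω*}) = 1.91293 − 1 = 0.91293.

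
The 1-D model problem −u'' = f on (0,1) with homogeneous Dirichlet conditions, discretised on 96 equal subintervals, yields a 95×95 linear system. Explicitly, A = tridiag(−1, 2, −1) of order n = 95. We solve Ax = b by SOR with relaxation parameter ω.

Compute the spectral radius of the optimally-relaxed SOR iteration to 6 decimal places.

ρ_SOR = 0.936635

With n=95, ρ(Jacobi) = cos(π/96) = 0.999465.
√(1−ρ_J²) simplifies to sin(π/96) = 0.0327191.
So ω* = 2/1.0327191 = 1.936635 (Young).
ρ_SOR = ω* − 1 = 1.936635 − 1 = 0.936635.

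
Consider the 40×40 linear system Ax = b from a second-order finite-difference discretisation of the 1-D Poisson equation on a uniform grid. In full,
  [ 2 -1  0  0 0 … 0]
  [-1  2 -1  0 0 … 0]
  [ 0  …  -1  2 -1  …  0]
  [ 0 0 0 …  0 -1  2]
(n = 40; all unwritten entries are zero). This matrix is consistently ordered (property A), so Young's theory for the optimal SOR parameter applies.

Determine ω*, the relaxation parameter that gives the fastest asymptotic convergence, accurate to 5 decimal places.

ω* = 1.85779

With n=40, ρ(Jacobi) = cos(π/41) = 0.99707.
root = sin(π/41) = 0.076549  (since 1−cos² = sin²).
ω* = 2/(1 + 0.076549) = 2/1.076549 = 1.85779.
and ρ(B_{ω*}) = 1.85779 − 1 = 0.85779.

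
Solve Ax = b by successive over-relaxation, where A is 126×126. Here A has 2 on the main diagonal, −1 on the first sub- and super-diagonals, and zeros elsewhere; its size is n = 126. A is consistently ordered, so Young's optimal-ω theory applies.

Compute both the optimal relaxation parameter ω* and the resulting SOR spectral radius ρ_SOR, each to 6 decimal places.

With n=126, ρ(Jacobi) = cos(π/127) = 0.999694.
√(1−ρ_J²) = |sin(π/127)| = 0.0247344
ω* = 2/(1 + 0.0247344) = 2/1.0247344 = 1.951725.
and ρ(B_{ω*}) = 1.951725 − 1 = 0.951725.

ω* = 1.951725, ρ_SOR = 0.951725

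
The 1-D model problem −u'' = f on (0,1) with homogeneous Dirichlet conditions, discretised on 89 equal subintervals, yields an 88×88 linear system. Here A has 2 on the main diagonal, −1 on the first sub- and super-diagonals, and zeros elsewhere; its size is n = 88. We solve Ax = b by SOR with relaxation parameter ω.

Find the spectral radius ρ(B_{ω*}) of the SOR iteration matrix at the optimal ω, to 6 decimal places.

B_J for the 88×88 system has eigenvalues cos(kπ/89); ρ_J = cos(π/89) = 0.999377.
1 − cos²(π/89) = sin²(π/89) ⇒ √(1−ρ_J²) = sin(π/89) = 0.0352915.
ω* = 2 / (1 + 0.0352915) = 2 / 1.0352915 ≈ 1.931823.
and ρ(B_{ω*}) = 1.931823 − 1 = 0.931823.

ρ_SOR = 0.931823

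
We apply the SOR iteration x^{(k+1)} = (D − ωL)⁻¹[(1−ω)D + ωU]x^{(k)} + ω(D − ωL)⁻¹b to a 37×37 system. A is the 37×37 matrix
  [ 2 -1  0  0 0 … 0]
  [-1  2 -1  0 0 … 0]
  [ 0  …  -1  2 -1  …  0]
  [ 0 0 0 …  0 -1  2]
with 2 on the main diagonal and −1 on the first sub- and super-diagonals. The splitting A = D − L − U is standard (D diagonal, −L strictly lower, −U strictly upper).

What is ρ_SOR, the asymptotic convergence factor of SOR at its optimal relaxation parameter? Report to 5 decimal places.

ρ_SOR = 0.84744

½·tridiag(1,0,1) at n=37: λ_k = cos(kπ/38); max |λ| at k=1 ⇒ ρ_J = cos(π/38) ≈ 0.99658.
√(1 − cos²(π/38)) = sin(π/38) ≈ 0.082579.
Young: ω* = 2/(1+√(1−ρ_J²)) = 2/(1+0.082579) = 2/1.082579 = 1.84744.
ρ_SOR = ω* − 1 ≈ 0.84744.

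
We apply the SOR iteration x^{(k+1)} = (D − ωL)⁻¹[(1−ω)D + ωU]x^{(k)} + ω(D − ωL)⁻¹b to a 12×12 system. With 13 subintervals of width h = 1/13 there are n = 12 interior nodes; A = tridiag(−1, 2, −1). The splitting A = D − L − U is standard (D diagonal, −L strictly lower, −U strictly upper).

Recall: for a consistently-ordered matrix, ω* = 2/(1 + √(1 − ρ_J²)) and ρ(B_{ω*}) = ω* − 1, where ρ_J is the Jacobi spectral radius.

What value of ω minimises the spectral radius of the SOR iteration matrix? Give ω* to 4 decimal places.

½·tridiag(1,0,1) at n=12: λ_k = cos(kπ/13); max |λ| at k=1 ⇒ ρ_J = cos(π/13) ≈ 0.9709.
√(1−ρ_J²) simplifies to sin(π/13) = 0.23932.
ω* = 2/(1+0.23932) = 1.6138
ρ_SOR = ω* − 1 = 1.6138 − 1 = 0.6138.

ω* = 1.6138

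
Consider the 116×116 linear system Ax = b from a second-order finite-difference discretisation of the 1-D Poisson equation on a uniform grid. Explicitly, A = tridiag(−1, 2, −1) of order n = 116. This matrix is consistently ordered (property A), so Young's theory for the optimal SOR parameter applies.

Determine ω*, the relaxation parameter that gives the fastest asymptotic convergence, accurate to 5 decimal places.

ω* = 1.94771

½·tridiag(1,0,1) at n=116: λ_k = cos(kπ/117); max |λ| at k=1 ⇒ ρ_J = cos(π/117) ≈ 0.99964.
√(1−ρ_J²) simplifies to sin(π/117) = 0.026848.
ω* = 2/(1 + 0.026848) = 2/1.026848 = 1.94771.
ρ_SOR = ω* − 1 = 1.94771 − 1 = 0.94771.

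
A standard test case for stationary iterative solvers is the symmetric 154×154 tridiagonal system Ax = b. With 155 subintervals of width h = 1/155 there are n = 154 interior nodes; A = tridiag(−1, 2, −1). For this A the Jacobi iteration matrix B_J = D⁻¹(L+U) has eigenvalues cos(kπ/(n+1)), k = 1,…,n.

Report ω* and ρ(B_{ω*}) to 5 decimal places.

ω* = 1.96027, ρ_SOR = 0.96027

B_J for the 154×154 system has eigenvalues cos(kπ/155); ρ_J = cos(π/155) = 0.99979.
√(1 − cos²(π/155)) = sin(π/155) ≈ 0.020267.
ω* = 2 / (1 + 0.020267) = 2 / 1.020267 ≈ 1.96027.
ρ_SOR = ω* − 1 ≈ 0.96027.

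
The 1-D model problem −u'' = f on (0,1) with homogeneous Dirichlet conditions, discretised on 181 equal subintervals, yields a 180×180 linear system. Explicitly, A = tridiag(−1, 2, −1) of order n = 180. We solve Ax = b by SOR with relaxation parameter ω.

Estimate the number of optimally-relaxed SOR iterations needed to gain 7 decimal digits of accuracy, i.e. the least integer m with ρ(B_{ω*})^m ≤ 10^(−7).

With n=180, ρ(Jacobi) = cos(π/181) = 0.9998494.
1 − cos²(π/181) = sin²(π/181) ⇒ √(1−ρ_J²) = sin(π/181) = 0.0173560.
[ω*] 2 ÷ (1 + 0.0173560) = 2 ÷ 1.0173560 = 1.9658802.
ρ_SOR = ω* − 1 = 1.9658802 − 1 = 0.9658802.
ρ_SOR^m ≤ 10^(−7) ⇔ m ≥ 7·ln10/(−ln 0.9658802) = 16.1181/0.0347155 = 464.291; m = ⌈464.291⌉ = 465.

m = 465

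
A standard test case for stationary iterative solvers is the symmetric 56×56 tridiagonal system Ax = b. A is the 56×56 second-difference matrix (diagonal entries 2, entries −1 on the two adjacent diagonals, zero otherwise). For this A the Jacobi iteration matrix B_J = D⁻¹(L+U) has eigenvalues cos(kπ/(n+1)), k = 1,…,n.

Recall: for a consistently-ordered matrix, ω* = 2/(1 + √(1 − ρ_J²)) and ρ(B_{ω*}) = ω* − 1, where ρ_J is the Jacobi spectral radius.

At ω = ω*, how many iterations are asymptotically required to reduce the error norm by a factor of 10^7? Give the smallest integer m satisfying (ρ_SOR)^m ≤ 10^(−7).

With n=56, ρ(Jacobi) = cos(π/57) = 0.9984815.
1 − cos²(π/57) = sin²(π/57) ⇒ √(1−ρ_J²) = sin(π/57) = 0.0550878.
[ω*] 2 ÷ (1 + 0.0550878) = 2 ÷ 1.0550878 = 1.8955768.
ρ_SOR = ω* − 1 ≈ 0.8955768.
(0.8955768)^m ≤ 10^{−7}  ⇒  m·ln(0.8955768) ≤ −7·ln10  ⇒  m ≥ 146.147  ⇒  m = 147

m = 147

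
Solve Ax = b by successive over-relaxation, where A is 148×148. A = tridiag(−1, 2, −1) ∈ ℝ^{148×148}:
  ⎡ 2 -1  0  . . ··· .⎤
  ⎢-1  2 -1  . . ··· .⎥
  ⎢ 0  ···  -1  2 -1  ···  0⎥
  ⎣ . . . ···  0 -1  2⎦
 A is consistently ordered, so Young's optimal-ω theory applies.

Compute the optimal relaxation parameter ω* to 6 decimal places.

ω* = 1.958705

n=148: λ(B_J) = 1 − λ(A)/2 = cos(kπ/149); k=1 gives ρ_J = 0.999778.
1 − cos²(π/149) = sin²(π/149) ⇒ √(1−ρ_J²) = sin(π/149) = 0.0210830.
[ω*] 2 ÷ (1 + 0.0210830) = 2 ÷ 1.0210830 = 1.958705.
[ρ_SOR] ω* − 1 = 0.958705.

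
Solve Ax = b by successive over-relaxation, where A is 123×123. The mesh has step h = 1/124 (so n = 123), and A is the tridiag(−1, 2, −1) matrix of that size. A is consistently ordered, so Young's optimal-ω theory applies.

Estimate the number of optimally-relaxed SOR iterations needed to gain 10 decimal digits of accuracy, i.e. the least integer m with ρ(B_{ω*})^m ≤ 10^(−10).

B_J for the 123×123 system has eigenvalues cos(kπ/124); ρ_J = cos(π/124) = 0.9996791.
√(1 − cos²(π/124)) = sin(π/124) ≈ 0.0253327.
[ω*] 2 ÷ (1 + 0.0253327) = 2 ÷ 1.0253327 = 1.9505864.
ρ_SOR = ω* − 1 = 1.9505864 − 1 = 0.9505864.
ρ_SOR^m ≤ 10^(−10) ⇔ m ≥ 10·ln10/(−ln 0.9505864) = 23.0259/0.0506762 = 454.373; m = ⌈454.373⌉ = 455.

m = 455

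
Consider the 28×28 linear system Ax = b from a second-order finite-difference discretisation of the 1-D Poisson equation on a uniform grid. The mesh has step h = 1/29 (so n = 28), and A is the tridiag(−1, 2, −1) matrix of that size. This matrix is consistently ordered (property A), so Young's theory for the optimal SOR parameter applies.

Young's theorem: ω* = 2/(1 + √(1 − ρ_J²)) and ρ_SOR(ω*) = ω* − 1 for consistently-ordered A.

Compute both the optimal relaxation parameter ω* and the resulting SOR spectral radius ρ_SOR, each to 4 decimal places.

spectrum of D⁻¹(L+U) = {cos(kπ/29) : 1≤k≤28}; ρ_J = cos(π/29) = 0.9941.
√(1−ρ_J²) simplifies to sin(π/29) = 0.10812.
Young: ω* = 2/(1+√(1−ρ_J²)) = 2/(1+0.10812) = 2/1.10812 = 1.8049.
and ρ(B_{ω*}) = 1.8049 − 1 = 0.8049.

ω* = 1.8049, ρ_SOR = 0.8049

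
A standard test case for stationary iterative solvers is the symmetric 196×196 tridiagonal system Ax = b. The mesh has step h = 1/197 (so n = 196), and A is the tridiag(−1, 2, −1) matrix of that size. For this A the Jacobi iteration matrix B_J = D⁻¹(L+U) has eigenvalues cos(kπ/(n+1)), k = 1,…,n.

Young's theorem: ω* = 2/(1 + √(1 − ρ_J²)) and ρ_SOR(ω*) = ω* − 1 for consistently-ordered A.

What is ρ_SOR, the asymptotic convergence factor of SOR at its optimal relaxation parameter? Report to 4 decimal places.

B_J for the 196×196 system has eigenvalues cos(kπ/197); ρ_J = cos(π/197) = 0.9999.
√(1−ρ_J²) simplifies to sin(π/197) = 0.01595.
Then 2/(1+√(1−ρ_J²)) = 2/(1+0.01595); ω* = 2/1.01595 = 1.9686.
ρ_SOR = ω* − 1 = 1.9686 − 1 = 0.9686.

ρ_SOR = 0.9686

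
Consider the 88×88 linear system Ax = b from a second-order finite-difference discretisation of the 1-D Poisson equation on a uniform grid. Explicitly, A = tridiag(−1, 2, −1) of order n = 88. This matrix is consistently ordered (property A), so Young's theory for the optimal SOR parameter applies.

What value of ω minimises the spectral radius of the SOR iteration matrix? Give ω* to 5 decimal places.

ω* = 1.93182

spectrum of D⁻¹(L+U) = {cos(kπ/89) : 1≤k≤88}; ρ_J = cos(π/89) = 0.99938.
1 − cos²(π/89) = sin²(π/89) ⇒ √(1−ρ_J²) = sin(π/89) = 0.035291.
So ω* = 2/1.035291 = 1.93182 (Young).
At ω = 1.93182 every |λ(B_ω)| = ω−1, so ρ_SOR = 0.93182.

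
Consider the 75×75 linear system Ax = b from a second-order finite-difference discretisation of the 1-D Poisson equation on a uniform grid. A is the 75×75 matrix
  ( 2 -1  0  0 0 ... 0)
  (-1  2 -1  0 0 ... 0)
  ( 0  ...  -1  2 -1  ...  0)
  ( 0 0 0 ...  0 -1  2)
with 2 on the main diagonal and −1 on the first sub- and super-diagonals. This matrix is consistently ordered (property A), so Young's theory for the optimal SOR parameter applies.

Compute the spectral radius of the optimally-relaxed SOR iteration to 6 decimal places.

ρ_SOR = 0.920630

With n=75, ρ(Jacobi) = cos(π/76) = 0.999146.
√(1−ρ_J²) = |sin(π/76)| = 0.0413250
Young: ω* = 2/(1+√(1−ρ_J²)) = 2/(1+0.0413250) = 2/1.0413250 = 1.920630.
and ρ(B_{ω*}) = 1.920630 − 1 = 0.920630.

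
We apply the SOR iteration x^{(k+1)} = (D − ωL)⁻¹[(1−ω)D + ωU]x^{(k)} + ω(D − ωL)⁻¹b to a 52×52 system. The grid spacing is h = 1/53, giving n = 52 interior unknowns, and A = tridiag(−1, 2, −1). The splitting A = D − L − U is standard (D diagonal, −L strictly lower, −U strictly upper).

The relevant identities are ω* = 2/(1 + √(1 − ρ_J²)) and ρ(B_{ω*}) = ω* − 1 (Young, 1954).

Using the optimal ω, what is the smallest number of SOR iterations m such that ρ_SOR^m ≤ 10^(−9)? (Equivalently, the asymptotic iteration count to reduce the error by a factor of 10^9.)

m = 175

ρ_J = max_k |cos(kπ/53)| = cos(π/53) = 0.9982437
√(1 − cos²(π/53)) = sin(π/53) ≈ 0.0592406.
Young: ω* = 2/(1+√(1−ρ_J²)) = 2/(1+0.0592406) = 2/1.0592406 = 1.8881451.
At ω = 1.8881451 every |λ(B_ω)| = ω−1, so ρ_SOR = 0.8881451.
Need (0.8881451)^m ≤ 10^(−9): m ≥ 9·ln10/|ln 0.8881451| = 20.7233/0.11862 = 174.703 ⇒ m = 175.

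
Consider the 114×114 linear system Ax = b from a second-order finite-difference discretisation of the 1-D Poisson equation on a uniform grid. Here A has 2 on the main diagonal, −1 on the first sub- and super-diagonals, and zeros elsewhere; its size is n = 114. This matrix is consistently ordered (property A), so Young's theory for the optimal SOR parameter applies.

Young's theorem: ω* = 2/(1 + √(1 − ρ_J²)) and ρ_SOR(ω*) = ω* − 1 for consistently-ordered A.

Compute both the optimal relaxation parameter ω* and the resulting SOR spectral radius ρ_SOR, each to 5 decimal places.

spectrum of D⁻¹(L+U) = {cos(kπ/115) : 1≤k≤114}; ρ_J = cos(π/115) = 0.99963.
root = sin(π/115) = 0.027315  (since 1−cos² = sin²).
Young: ω* = 2/(1+√(1−ρ_J²)) = 2/(1+0.027315) = 2/1.027315 = 1.94682.
ρ(B_{ω*}) = ω*−1 = 0.94682

ω* = 1.94682, ρ_SOR = 0.94682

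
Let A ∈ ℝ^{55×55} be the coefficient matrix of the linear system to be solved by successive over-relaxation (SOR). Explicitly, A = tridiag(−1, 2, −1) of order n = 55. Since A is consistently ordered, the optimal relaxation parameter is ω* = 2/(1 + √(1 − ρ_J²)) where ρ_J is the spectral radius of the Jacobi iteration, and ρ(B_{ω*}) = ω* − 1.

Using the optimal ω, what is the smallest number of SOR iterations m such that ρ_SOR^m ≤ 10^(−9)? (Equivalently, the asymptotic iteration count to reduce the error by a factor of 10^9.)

spectrum of D⁻¹(L+U) = {cos(kπ/56) : 1≤k≤55}; ρ_J = cos(π/56) = 0.9984268.
√(1−ρ_J²) = |sin(π/56)| = 0.0560704
ω* = 2/(1 + 0.0560704) = 2/1.0560704 = 1.8938131.
and ρ(B_{ω*}) = 1.8938131 − 1 = 0.8938131.
(0.8938131)^m ≤ 10^{−9}  ⇒  m·ln(0.8938131) ≤ −9·ln10  ⇒  m ≥ 184.603  ⇒  m = 185

m = 185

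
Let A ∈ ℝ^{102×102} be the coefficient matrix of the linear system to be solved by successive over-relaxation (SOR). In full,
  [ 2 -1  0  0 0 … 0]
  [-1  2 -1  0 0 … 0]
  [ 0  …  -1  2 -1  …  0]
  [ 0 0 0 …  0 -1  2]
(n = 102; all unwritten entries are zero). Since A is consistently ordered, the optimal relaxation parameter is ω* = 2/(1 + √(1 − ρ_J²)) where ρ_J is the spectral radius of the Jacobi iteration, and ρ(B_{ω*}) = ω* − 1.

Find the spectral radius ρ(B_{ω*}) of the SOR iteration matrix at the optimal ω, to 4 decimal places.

ρ_SOR = 0.9408

n=102: λ(B_J) = 1 − λ(A)/2 = cos(kπ/103); k=1 gives ρ_J = 0.9995.
1 − cos²(π/103) = sin²(π/103) ⇒ √(1−ρ_J²) = sin(π/103) = 0.03050.
Young: ω* = 2/(1+√(1−ρ_J²)) = 2/(1+0.03050) = 2/1.03050 = 1.9408.
and ρ(B_{ω*}) = 1.9408 − 1 = 0.9408.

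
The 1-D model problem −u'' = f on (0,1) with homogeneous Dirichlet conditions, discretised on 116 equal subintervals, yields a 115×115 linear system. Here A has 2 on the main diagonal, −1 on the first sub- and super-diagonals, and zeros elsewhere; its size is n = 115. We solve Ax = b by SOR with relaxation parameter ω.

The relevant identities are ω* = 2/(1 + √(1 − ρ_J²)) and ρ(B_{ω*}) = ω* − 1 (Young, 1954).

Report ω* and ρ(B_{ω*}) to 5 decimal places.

ω* = 1.94727, ρ_SOR = 0.94727

[ρ_J] n=115: ρ(B_J) = cos(π/(n+1)) = cos(π/116) = 0.99963.
root = sin(π/116) = 0.027079  (since 1−cos² = sin²).
ω* = 2/(1+0.027079) = 1.94727
ρ_SOR = ω* − 1 = 1.94727 − 1 = 0.94727.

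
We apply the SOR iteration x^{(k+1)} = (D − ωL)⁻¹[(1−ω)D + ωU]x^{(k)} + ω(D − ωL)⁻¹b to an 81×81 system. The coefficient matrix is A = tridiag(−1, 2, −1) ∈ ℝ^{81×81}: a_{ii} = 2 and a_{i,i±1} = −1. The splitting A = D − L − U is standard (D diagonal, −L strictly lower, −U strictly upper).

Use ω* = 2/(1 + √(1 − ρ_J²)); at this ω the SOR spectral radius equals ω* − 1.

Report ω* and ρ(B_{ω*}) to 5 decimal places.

With n=81, ρ(Jacobi) = cos(π/82) = 0.99927.
root = sin(π/82) = 0.038303  (since 1−cos² = sin²).
Then 2/(1+√(1−ρ_J²)) = 2/(1+0.038303); ω* = 2/1.038303 = 1.92622.
ρ_SOR = ω* − 1 ≈ 0.92622.

ω* = 1.92622, ρ_SOR = 0.92622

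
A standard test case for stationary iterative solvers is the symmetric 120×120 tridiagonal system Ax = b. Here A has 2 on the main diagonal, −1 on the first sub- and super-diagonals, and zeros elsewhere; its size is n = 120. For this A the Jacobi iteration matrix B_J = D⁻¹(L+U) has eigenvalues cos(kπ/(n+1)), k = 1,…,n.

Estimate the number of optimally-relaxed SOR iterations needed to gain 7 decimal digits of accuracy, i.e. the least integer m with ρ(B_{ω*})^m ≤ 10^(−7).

m = 311

ρ_J = max_k |cos(kπ/121)| = cos(π/121) = 0.9996630
root = sin(π/121) = 0.0259607  (since 1−cos² = sin²).
ω* = 2/(1 + 0.0259607) = 2/1.0259607 = 1.9493924.
At ω = 1.9493924 every |λ(B_ω)| = ω−1, so ρ_SOR = 0.9493924.
For 7 digits: m = 7·ln10 / (−ln 0.9493924) = 16.1181/0.0519331 = 310.363; round up → m = 311.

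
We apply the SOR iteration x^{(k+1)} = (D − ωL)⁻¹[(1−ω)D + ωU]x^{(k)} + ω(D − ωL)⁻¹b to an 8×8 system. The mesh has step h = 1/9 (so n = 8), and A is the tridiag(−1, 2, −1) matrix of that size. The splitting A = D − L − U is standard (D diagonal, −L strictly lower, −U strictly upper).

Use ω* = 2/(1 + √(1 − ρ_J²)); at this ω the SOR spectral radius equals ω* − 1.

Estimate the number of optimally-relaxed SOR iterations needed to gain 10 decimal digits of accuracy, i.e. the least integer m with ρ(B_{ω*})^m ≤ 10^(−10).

m = 33

spectrum of D⁻¹(L+U) = {cos(kπ/9) : 1≤k≤8}; ρ_J = cos(π/9) = 0.9396926.
√(1−ρ_J²) simplifies to sin(π/9) = 0.3420201.
ω* = 2 / (1 + 0.3420201) = 2 / 1.3420201 ≈ 1.4902906.
Hence ρ(B_{ω*}) = 1.4902906 − 1 = 0.4902906.
For 10 digits: m = 10·ln10 / (−ln 0.4902906) = 23.0259/0.712757 = 32.305; round up → m = 33.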